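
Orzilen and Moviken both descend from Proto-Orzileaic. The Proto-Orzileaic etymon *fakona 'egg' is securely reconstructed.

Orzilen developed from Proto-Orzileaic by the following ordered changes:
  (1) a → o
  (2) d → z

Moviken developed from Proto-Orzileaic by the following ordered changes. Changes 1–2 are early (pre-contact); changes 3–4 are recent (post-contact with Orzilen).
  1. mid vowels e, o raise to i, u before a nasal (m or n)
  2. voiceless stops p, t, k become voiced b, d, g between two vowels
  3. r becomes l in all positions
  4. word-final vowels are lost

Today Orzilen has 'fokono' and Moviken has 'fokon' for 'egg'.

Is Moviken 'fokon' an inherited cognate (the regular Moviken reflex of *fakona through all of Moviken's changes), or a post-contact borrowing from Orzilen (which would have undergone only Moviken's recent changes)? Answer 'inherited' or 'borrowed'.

borrowed

If inherited, *fakona would pass through all of Moviken's changes:
Moviken: *fakona > fakuna > faguna > fagun  (by pre-nasal raising, intervocalic voicing, apocope)
If borrowed from Orzilen 'fokono' after the early changes, it would undergo only the recent ones:
  rule 3 (unconditioned shift): no change (fokono)
  rule 4 (apocope): fokono → fokon
  ⇒ as a loan: fokon
Moviken 'fokon' matches the loan outcome 'fokon', not the inherited 'fagun' — it skipped the early Moviken changes, so it was borrowed from Orzilen.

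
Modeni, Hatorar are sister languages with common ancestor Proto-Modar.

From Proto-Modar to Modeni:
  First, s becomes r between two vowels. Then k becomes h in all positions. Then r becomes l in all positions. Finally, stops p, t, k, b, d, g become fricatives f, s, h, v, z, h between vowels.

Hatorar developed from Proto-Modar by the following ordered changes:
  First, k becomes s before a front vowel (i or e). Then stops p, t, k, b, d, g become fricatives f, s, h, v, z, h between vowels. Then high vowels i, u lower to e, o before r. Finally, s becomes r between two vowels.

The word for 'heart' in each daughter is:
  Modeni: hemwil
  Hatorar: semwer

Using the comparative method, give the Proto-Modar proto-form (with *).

*kemwir

Position 5: Modeni has i, Hatorar has e. Modeni preserves i here (none of its changes turn any other segment into i), so the proto-segment is *i.
Position 1: Modeni has h, Hatorar has s. Taking the neighbouring segments as reconstructed: Modeni h could go back to *k or *h; Hatorar s could go back to *k or *s — the one source consistent with every daughter is *k.
Verify the candidate proto-form against each daughter:
Modeni: *kemwir
  kemwir (rule 1 does not apply)
  kemwir → hemwir   [unconditioned shift]
  hemwir → hemwil   [unconditioned shift]
  hemwil (rule 4 does not apply)
  giving Modeni hemwil.
Hatorar: start from *kemwir.
  rule 1 (palatalisation): kemwir → semwir
  rule 2: no change — semwir
  rule 3 (pre-rhotic lowering): semwir → semwer
  rule 4: no change — semwer
  ⇒ Hatorar semwer
*kemwir is the unique common source.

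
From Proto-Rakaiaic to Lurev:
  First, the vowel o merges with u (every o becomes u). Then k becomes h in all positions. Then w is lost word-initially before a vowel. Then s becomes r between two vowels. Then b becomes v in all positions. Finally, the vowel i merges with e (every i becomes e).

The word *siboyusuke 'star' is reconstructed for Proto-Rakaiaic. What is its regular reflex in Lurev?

Lurev: *siboyusuke
  siboyusuke → sibuyusuke   [vowel merger]
  sibuyusuke → sibuyusuhe   [unconditioned shift]
  sibuyusuhe (rule 3 does not apply)
  sibuyusuhe → sibuyuruhe   [rhotacism]
  sibuyuruhe → sivuyuruhe   [unconditioned shift]
  sivuyuruhe → sevuyuruhe   [vowel merger]
  giving Lurev sevuyuruhe.

sevuyuruhe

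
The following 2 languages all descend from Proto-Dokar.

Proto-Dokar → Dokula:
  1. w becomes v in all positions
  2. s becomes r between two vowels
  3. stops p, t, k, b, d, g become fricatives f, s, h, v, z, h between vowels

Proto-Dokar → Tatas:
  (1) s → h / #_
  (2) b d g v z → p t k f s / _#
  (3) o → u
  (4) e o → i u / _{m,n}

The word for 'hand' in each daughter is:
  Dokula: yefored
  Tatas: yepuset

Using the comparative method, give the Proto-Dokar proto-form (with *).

*yeposed

Position 4: Dokula has o, Tatas has u. Dokula preserves o here (none of its changes turn any other segment into o), so the proto-segment is *o.
Position 5: Dokula has r, Tatas has s. Taking the neighbouring segments as reconstructed: Dokula r could go back to *s or *r; Tatas s can only go back to *s — the one source consistent with every daughter is *s.
Position 7: Dokula has d, Tatas has t. Dokula preserves d here (none of its changes turn any other segment into d), so the proto-segment is *d.
Continuing position by position gives *yeposed; check it forward:
Dokula: *yeposed
  yeposed (rule 1 does not apply)
  yeposed → yepored   [rhotacism]
  yepored → yefored   [intervocalic lenition]
  giving Dokula yefored.
Tatas: *yeposed
  yeposed (rule 1 does not apply)
  yeposed → yeposet   [final devoicing]
  yeposet → yepuset   [vowel merger]
  yepuset (rule 4 does not apply)
  giving Tatas yepuset.
No other proto-form is consistent with every reflex, so the reconstruction is *yeposed.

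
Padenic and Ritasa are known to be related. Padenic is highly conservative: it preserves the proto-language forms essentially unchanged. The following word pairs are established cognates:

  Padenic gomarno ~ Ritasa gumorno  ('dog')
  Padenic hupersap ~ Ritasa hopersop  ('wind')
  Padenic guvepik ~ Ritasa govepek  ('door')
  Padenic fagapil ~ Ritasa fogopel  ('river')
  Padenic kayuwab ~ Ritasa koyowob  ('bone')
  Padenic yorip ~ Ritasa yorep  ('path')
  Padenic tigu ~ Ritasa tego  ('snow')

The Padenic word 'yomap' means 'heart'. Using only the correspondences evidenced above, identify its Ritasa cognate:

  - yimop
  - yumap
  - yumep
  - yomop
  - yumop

gomarno ~ gumorno — Padenic o corresponds to Ritasa u after a consonant, before a nasal.
hupersap ~ hopersop, fagapil ~ fogopel — Padenic a corresponds to Ritasa o after a consonant, before a labial obstruent.
Applying these to Padenic 'yomap':
  yomap → yumap   (o→u after a consonant, before a nasal)
  yumap → yumop   (a→o after a consonant, before a labial obstruent)
So the Ritasa cognate is 'yumop'.

yumop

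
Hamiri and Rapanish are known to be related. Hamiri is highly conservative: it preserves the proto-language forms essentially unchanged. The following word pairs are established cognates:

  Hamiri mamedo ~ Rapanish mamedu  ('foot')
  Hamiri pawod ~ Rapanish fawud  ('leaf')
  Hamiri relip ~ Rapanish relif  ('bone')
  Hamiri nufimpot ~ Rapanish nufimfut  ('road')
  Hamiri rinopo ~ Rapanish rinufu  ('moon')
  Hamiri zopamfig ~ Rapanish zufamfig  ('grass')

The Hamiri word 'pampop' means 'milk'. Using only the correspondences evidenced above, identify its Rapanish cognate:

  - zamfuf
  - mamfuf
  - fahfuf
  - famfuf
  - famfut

pawod ~ fawud — Hamiri p corresponds to Rapanish f word-initially before a back vowel.
nufimpot ~ nufimfut — Hamiri p corresponds to Rapanish f after a consonant, before a back vowel.
rinopo ~ rinufu, zopamfig ~ zufamfig — Hamiri o corresponds to Rapanish u after a consonant, before a labial obstruent.
relip ~ relif — Hamiri p corresponds to Rapanish f word-finally.
Applying these to Hamiri 'pampop':
  pampop → fampop   (p→f word-initially before a back vowel)
  fampop → famfop   (p→f after a consonant, before a back vowel)
  famfop → famfup   (o→u after a consonant, before a labial obstruent)
  famfup → famfuf   (p→f word-finally)
So the Rapanish cognate is 'famfuf'.

famfuf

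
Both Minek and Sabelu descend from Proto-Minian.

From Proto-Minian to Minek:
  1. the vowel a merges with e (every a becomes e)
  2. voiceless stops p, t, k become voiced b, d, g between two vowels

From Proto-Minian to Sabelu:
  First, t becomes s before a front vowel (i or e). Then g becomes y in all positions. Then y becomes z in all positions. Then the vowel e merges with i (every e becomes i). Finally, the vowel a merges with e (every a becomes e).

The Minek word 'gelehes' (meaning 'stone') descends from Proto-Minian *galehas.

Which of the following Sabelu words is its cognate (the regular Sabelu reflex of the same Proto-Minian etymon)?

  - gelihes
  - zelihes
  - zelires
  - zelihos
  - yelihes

zelihes

Sabelu: start from *galehas.
  rule 1: no change — galehas
  rule 2 (unconditioned shift): galehas → yalehas
  rule 3 (unconditioned shift): yalehas → zalehas
  rule 4 (vowel merger): zalehas → zalihas
  rule 5 (vowel merger): zalihas → zelihes
  ⇒ Sabelu zelihes
Among the options, 'zelihes' alone shows every Sabelu change applied in order.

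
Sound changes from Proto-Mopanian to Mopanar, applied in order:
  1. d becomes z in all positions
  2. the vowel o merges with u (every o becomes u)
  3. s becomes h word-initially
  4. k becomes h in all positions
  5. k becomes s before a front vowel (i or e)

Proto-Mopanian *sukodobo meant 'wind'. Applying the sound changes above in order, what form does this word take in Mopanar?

huhuzubu

Mopanar: *sukodobo
  sukodobo → sukozobo   [unconditioned shift]
  sukozobo → sukuzubu   [vowel merger]
  sukuzubu → hukuzubu   [debuccalisation]
  hukuzubu → huhuzubu   [unconditioned shift]
  huhuzubu (rule 5 does not apply)
  giving Mopanar huhuzubu.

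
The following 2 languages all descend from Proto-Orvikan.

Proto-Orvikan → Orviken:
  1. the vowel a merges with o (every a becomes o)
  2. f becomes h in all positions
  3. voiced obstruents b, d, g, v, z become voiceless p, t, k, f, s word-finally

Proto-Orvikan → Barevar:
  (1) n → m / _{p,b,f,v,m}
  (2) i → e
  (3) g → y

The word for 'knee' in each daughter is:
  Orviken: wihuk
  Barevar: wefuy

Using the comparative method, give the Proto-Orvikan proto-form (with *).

Position 5: Orviken has k, Barevar has y. Taking the neighbouring segments as reconstructed: Orviken k could go back to *k or *g; Barevar y could go back to *g or *y — the one source consistent with every daughter is *g.
Position 3: Orviken has h, Barevar has f. Barevar preserves f here (none of its changes turn any other segment into f), so the proto-segment is *f.
Position 2: Orviken has i, Barevar has e. Orviken preserves i here (none of its changes turn any other segment into i), so the proto-segment is *i.
This points to *wifug. Verify forward in each daughter:
Orviken: start from *wifug.
  rule 1: no change — wifug
  rule 2 (unconditioned shift): wifug → wihug
  rule 3 (final devoicing): wihug → wihuk
  ⇒ Orviken wihuk
Barevar: *wifug > wefug > wefuy  (by vowel merger, unconditioned shift)
No other proto-form is consistent with every reflex, so the reconstruction is *wifug.

*wifug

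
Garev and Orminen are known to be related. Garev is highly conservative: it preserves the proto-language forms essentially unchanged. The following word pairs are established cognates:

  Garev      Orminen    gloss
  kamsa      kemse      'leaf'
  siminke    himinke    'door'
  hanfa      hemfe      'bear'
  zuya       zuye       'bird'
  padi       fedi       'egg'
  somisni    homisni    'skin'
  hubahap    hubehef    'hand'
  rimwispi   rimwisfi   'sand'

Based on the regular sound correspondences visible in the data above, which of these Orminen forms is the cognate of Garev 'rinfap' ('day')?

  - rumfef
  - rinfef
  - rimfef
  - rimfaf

hanfa ~ hemfe — Garev n corresponds to Orminen m after a vowel, before a labial obstruent.
hubahap ~ hubehef — Garev a corresponds to Orminen e after a consonant, before a labial obstruent.
hubahap ~ hubehef — Garev p corresponds to Orminen f word-finally.
Applying these to Garev 'rinfap':
  rinfap → rimfap   (n→m after a vowel, before a labial obstruent)
  rimfap → rimfep   (a→e after a consonant, before a labial obstruent)
  rimfep → rimfef   (p→f word-finally)
So the Orminen cognate is 'rimfef'.

rimfef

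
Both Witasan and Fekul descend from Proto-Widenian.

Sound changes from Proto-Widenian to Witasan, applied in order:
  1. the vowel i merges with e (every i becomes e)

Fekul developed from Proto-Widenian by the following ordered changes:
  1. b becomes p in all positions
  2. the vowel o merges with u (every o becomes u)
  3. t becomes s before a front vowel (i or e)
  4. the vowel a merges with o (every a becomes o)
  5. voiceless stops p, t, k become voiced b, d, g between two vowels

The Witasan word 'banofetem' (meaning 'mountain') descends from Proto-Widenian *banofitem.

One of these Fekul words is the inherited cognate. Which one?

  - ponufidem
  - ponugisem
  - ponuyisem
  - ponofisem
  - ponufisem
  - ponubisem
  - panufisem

Fekul: *banofitem
  banofitem → panofitem   [unconditioned shift]
  panofitem → panufitem   [vowel merger]
  panufitem → panufisem   [palatalisation]
  panufisem → ponufisem   [vowel merger]
  ponufisem (rule 5 does not apply)
  giving Fekul ponufisem.

ponufisem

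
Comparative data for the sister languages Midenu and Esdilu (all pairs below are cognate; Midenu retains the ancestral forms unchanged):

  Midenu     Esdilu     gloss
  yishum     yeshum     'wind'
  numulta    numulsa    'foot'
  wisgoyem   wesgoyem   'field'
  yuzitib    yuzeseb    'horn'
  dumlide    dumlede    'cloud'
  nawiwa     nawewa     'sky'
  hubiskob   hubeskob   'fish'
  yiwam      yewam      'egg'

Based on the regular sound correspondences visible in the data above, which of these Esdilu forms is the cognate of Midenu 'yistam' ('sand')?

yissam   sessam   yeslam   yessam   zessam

yishum ~ yeshum, wisgoyem ~ wesgoyem — Midenu i corresponds to Esdilu e after a consonant, before a consonant other than r, m, n, p, b, f, v.
numulta ~ numulsa — Midenu t corresponds to Esdilu s after a consonant, before a back vowel.
Applying these to Midenu 'yistam':
  yistam → yestam   (i→e after a consonant, before a consonant other than r, m, n, p, b, f, v)
  yestam → yessam   (t→s after a consonant, before a back vowel)
So the Esdilu cognate is 'yessam'.

yessam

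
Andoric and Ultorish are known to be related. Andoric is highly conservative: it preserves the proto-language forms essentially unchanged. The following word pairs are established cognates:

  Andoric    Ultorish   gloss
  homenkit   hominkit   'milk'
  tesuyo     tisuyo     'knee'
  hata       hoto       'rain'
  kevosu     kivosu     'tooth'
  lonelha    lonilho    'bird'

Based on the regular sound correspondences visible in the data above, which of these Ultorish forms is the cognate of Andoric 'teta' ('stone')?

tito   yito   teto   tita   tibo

tito

tesuyo ~ tisuyo, lonelha ~ lonilho — Andoric e corresponds to Ultorish i after a consonant, before a consonant other than r, m, n, p, b, f, v.
hata ~ hoto, lonelha ~ lonilho — Andoric a corresponds to Ultorish o word-finally.
Applying these to Andoric 'teta':
  teta → tita   (e→i after a consonant, before a consonant other than r, m, n, p, b, f, v)
  tita → tito   (a→o word-finally)
So the Ultorish cognate is 'tito'.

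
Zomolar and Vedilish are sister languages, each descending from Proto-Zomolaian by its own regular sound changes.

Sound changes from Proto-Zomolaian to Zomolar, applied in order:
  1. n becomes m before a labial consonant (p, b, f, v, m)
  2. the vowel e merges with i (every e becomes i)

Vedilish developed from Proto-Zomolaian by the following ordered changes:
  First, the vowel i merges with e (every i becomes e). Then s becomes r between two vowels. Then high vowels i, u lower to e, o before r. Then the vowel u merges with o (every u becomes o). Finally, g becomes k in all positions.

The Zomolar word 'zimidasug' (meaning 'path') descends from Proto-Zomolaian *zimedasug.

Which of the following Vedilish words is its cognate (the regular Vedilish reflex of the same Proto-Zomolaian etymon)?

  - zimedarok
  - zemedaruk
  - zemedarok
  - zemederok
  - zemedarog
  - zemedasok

Vedilish: *zimedasug > zemedasug > zemedarug > zemedarog > zemedarok  (by vowel merger, rhotacism, vowel merger, unconditioned shift)
The other candidates each miss or misapply at least one Vedilish change.

zemedarok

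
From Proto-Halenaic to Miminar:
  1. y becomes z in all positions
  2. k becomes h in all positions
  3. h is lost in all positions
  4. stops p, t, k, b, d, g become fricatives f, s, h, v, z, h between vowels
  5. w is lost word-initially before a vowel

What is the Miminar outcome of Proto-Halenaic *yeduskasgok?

Miminar: start from *yeduskasgok.
  rule 1 (unconditioned shift): yeduskasgok → zeduskasgok
  rule 2 (unconditioned shift): zeduskasgok → zedushasgoh
  rule 3 (h-loss): zedushasgoh → zedusasgo
  rule 4 (intervocalic lenition): zedusasgo → zezusasgo
  rule 5: no change — zezusasgo
  ⇒ Miminar zezusasgo

zezusasgo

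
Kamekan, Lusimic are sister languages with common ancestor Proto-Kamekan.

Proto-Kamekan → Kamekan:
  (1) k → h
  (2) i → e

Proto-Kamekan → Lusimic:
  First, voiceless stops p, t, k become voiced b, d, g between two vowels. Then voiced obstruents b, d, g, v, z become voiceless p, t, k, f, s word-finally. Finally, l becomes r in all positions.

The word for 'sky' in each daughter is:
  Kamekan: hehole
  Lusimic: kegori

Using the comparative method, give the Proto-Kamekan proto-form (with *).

*kekoli

Position 1: Kamekan has h, Lusimic has k. Taking the neighbouring segments as reconstructed: Kamekan h could go back to *k or *h; Lusimic k can only go back to *k — the one source consistent with every daughter is *k.
Position 3: Kamekan has h, Lusimic has g. Taking the neighbouring segments as reconstructed: Kamekan h could go back to *k or *h; Lusimic g could go back to *k or *g — the one source consistent with every daughter is *k.
Position 5: Kamekan has l, Lusimic has r. Kamekan preserves l here (none of its changes turn any other segment into l), so the proto-segment is *l.
Verify the candidate proto-form against each daughter:
Kamekan: start from *kekoli.
  rule 1 (unconditioned shift): kekoli → heholi
  rule 2 (vowel merger): heholi → hehole
  ⇒ Kamekan hehole
Lusimic: *kekoli
  kekoli → kegoli   [intervocalic voicing]
  kegoli (rule 2 does not apply)
  kegoli → kegori   [unconditioned shift]
  giving Lusimic kegori.
Only *kekoli yields all of Kamekan hehole, Lusimic kegori.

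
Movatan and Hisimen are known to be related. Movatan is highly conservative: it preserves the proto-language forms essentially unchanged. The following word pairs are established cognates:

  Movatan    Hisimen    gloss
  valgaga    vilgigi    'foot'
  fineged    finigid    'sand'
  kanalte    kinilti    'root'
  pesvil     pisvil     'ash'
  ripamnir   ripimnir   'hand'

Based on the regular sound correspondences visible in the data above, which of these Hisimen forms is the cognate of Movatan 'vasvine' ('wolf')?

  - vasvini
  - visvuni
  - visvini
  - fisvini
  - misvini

valgaga ~ vilgigi, kanalte ~ kinilti — Movatan a corresponds to Hisimen i after a consonant, before a consonant other than r, m, n, p, b, f, v.
kanalte ~ kinilti — Movatan e corresponds to Hisimen i word-finally.
Applying these to Movatan 'vasvine':
  vasvine → visvine   (a→i after a consonant, before a consonant other than r, m, n, p, b, f, v)
  visvine → visvini   (e→i word-finally)
So the Hisimen cognate is 'visvini'.

visvini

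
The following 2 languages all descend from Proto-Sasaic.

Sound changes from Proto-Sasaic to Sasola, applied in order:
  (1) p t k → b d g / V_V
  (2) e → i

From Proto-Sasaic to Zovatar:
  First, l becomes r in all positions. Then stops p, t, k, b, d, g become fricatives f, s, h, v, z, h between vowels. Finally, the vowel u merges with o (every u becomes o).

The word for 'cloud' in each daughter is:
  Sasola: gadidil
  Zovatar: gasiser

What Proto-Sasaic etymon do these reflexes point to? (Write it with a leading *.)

*gatitel

Position 7: Sasola has l, Zovatar has r. Sasola preserves l here (none of its changes turn any other segment into l), so the proto-segment is *l.
Position 6: Sasola has i, Zovatar has e. Zovatar preserves e here (none of its changes turn any other segment into e), so the proto-segment is *e.
Position 3: Sasola has d, Zovatar has s. Taking the neighbouring segments as reconstructed: Sasola d could go back to *t or *d; Zovatar s could go back to *t or *s — the one source consistent with every daughter is *t.
Verify the candidate proto-form against each daughter:
Sasola: *gatitel
  gatitel → gadidel   [intervocalic voicing]
  gadidel → gadidil   [vowel merger]
  giving Sasola gadidil.
Zovatar: *gatitel
  gatitel → gatiter   [unconditioned shift]
  gatiter → gasiser   [intervocalic lenition]
  gasiser (rule 3 does not apply)
  giving Zovatar gasiser.
*gatitel is the unique common source.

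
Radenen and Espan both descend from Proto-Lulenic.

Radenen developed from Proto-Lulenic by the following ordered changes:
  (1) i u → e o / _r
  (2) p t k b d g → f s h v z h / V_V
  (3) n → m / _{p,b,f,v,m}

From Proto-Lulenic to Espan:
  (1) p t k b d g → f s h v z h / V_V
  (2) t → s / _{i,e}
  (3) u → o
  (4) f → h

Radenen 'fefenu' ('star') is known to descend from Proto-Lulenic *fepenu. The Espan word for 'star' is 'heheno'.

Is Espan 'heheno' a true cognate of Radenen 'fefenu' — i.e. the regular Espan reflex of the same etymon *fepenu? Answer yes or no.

Derive the expected Espan reflex of *fepenu:
Espan: *fepenu > fefenu > fefeno > heheno  (by intervocalic lenition, vowel merger, unconditioned shift)
Espan 'heheno' matches the regular reflex exactly, so the pair is cognate.

yes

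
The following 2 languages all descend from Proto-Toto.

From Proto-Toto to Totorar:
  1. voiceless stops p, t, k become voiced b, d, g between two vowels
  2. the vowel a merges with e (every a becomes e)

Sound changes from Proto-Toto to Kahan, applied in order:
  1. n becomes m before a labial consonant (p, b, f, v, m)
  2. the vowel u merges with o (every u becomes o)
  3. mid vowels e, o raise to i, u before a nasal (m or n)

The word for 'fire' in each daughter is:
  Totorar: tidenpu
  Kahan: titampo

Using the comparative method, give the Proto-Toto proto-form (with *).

*titanpu

Position 3: Totorar has d, Kahan has t. Kahan preserves t here (none of its changes turn any other segment into t), so the proto-segment is *t.
Position 4: Totorar has e, Kahan has a. Kahan preserves a here (none of its changes turn any other segment into a), so the proto-segment is *a.
Continuing position by position gives *titanpu; check it forward:
Totorar: *titanpu
  titanpu → tidanpu   [intervocalic voicing]
  tidanpu → tidenpu   [vowel merger]
  giving Totorar tidenpu.
Kahan: *titanpu > titampu > titampo  (by nasal place assimilation, vowel merger)
No other proto-form is consistent with every reflex, so the reconstruction is *titanpu.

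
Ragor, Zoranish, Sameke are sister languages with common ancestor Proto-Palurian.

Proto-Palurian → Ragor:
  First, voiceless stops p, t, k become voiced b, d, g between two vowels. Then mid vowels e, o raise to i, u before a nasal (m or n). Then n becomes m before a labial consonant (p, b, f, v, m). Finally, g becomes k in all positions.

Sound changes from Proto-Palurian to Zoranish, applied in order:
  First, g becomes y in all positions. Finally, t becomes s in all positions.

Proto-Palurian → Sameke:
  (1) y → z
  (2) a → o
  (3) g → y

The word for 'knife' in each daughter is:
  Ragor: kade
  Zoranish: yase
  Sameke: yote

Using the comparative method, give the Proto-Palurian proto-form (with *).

Position 1: Ragor has k, Zoranish has y, Sameke has y. In Sameke, y can only continue *g, so the proto-segment is *g.
Position 3: Ragor has d, Zoranish has s, Sameke has t. Sameke preserves t here (none of its changes turn any other segment into t), so the proto-segment is *t.
Verify the candidate proto-form against each daughter:
Ragor: *gate > gade > kade  (by intervocalic voicing, unconditioned shift)
Zoranish: *gate > yate > yase  (by unconditioned shift, unconditioned shift)
Sameke: *gate
  gate (rule 1 does not apply)
  gate → gote   [vowel merger]
  gote → yote   [unconditioned shift]
  giving Sameke yote.
No other proto-form is consistent with every reflex, so the reconstruction is *gate.

*gate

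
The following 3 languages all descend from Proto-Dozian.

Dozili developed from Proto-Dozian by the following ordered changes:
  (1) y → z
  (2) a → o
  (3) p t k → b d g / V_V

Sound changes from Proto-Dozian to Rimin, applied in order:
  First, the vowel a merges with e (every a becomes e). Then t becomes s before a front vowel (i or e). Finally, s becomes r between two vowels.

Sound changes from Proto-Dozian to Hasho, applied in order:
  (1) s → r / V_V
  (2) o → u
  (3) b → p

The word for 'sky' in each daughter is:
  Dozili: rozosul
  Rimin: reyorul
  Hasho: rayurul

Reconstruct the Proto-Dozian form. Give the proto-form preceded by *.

*rayosul

Position 5: Dozili has s, Rimin has r, Hasho has r. Dozili preserves s here (none of its changes turn any other segment into s), so the proto-segment is *s.
Position 4: Dozili has o, Rimin has o, Hasho has u. Rimin preserves o here (none of its changes turn any other segment into o), so the proto-segment is *o.
This points to *rayosul. Verify forward in each daughter:
Dozili: *rayosul > razosul > rozosul  (by unconditioned shift, vowel merger)
Rimin: start from *rayosul.
  rule 1 (vowel merger): rayosul → reyosul
  rule 2: no change — reyosul
  rule 3 (rhotacism): reyosul → reyorul
  ⇒ Rimin reyorul
Hasho: start from *rayosul.
  rule 1 (rhotacism): rayosul → rayorul
  rule 2 (vowel merger): rayorul → rayurul
  rule 3: no change — rayurul
  ⇒ Hasho rayurul
No other proto-form is consistent with every reflex, so the reconstruction is *rayosul.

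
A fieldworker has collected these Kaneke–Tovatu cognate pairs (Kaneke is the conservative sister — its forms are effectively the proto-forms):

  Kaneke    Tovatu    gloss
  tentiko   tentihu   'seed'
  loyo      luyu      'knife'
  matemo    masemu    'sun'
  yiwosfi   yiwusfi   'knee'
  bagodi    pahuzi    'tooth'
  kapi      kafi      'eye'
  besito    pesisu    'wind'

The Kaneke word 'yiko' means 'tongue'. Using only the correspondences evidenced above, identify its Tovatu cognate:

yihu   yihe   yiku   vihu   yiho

yihu

tentiko ~ tentihu — Kaneke k corresponds to Tovatu h between vowels (before a back vowel).
tentiko ~ tentihu, loyo ~ luyu — Kaneke o corresponds to Tovatu u word-finally.
Applying these to Kaneke 'yiko':
  yiko → yiho   (k→h between vowels (before a back vowel))
  yiho → yihu   (o→u word-finally)
So the Tovatu cognate is 'yihu'.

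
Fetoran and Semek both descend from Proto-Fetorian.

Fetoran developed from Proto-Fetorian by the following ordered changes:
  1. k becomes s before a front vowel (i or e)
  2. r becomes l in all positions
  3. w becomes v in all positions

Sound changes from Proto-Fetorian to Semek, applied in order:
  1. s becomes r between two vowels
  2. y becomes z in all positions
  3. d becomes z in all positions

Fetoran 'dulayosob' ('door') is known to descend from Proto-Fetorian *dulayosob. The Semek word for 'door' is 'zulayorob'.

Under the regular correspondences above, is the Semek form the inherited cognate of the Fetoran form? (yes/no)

Derive the expected Semek reflex of *dulayosob:
Semek: start from *dulayosob.
  rule 1 (rhotacism): dulayosob → dulayorob
  rule 2 (unconditioned shift): dulayorob → dulazorob
  rule 3 (unconditioned shift): dulazorob → zulazorob
  ⇒ Semek zulazorob
The regular Semek reflex would be 'zulazorob', but the attested form is 'zulayorob'. The correspondence is irregular, so they are not cognates (the Semek form has a different source).

no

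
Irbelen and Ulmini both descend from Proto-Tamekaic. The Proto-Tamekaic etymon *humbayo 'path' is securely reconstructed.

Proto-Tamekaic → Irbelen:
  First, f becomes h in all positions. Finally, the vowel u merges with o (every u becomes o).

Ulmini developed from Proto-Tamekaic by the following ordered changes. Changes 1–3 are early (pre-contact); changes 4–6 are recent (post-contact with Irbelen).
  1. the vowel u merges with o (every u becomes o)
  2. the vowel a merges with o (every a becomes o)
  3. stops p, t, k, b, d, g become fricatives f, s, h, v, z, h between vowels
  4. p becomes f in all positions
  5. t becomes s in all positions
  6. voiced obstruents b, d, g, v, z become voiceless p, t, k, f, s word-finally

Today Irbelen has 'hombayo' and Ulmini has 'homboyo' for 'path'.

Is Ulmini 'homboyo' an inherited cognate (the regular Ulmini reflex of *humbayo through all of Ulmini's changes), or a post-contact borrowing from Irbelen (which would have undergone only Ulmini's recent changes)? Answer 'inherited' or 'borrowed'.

inherited

If inherited, *humbayo would pass through all of Ulmini's changes:
Ulmini: start from *humbayo.
  rule 1 (vowel merger): humbayo → hombayo
  rule 2 (vowel merger): hombayo → homboyo
  rule 3: no change — homboyo
  rule 4: no change — homboyo
  rule 5: no change — homboyo
  rule 6: no change — homboyo
  ⇒ Ulmini homboyo
If borrowed from Irbelen 'hombayo' after the early changes, it would undergo only the recent ones:
  rule 4 (unconditioned shift): no change (hombayo)
  rule 5 (unconditioned shift): no change (hombayo)
  rule 6 (final devoicing): no change (hombayo)
  ⇒ as a loan: hombayo
Ulmini 'homboyo' matches the inherited outcome exactly, so it is an inherited cognate, not a loan.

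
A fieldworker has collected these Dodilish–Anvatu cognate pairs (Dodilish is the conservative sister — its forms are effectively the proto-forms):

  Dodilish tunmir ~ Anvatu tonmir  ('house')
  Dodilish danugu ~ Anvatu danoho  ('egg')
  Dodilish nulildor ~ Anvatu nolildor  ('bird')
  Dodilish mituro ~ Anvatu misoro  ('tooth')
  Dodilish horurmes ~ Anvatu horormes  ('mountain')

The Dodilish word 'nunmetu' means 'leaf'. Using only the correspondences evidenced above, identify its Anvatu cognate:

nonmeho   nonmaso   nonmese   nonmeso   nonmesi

tunmir ~ tonmir — Dodilish u corresponds to Anvatu o after a consonant, before a nasal.
mituro ~ misoro — Dodilish t corresponds to Anvatu s between vowels (before a back vowel).
danugu ~ danoho — Dodilish u corresponds to Anvatu o word-finally.
Applying these to Dodilish 'nunmetu':
  nunmetu → nonmetu   (u→o after a consonant, before a nasal)
  nonmetu → nonmesu   (t→s between vowels (before a back vowel))
  nonmesu → nonmeso   (u→o word-finally)
So the Anvatu cognate is 'nonmeso'.

nonmeso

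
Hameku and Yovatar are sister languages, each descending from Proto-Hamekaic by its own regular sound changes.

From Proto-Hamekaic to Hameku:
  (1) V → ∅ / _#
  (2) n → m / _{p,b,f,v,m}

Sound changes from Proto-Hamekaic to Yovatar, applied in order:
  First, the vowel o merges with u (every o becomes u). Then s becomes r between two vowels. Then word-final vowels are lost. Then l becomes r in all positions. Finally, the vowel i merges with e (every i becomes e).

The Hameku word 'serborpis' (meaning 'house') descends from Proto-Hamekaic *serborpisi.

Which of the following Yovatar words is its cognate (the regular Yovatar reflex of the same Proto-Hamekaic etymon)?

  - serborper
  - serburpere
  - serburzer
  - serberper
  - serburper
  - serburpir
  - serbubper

serburper

Yovatar: start from *serborpisi.
  rule 1 (vowel merger): serborpisi → serburpisi
  rule 2 (rhotacism): serburpisi → serburpiri
  rule 3 (apocope): serburpiri → serburpir
  rule 4: no change — serburpir
  rule 5 (vowel merger): serburpir → serburper
  ⇒ Yovatar serburper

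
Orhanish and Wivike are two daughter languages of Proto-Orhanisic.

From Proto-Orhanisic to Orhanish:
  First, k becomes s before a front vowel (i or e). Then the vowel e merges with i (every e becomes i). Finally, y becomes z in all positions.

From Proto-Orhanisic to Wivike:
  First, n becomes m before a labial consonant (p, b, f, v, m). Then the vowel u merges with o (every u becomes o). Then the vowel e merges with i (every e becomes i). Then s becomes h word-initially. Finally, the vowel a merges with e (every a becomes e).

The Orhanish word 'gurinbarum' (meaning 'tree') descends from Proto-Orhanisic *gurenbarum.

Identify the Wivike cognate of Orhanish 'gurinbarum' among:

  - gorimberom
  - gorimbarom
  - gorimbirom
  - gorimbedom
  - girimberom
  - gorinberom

gorimberom

Wivike: *gurenbarum
  gurenbarum → gurembarum   [nasal place assimilation]
  gurembarum → gorembarom   [vowel merger]
  gorembarom → gorimbarom   [vowel merger]
  gorimbarom (rule 4 does not apply)
  gorimbarom → gorimberom   [vowel merger]
  giving Wivike gorimberom.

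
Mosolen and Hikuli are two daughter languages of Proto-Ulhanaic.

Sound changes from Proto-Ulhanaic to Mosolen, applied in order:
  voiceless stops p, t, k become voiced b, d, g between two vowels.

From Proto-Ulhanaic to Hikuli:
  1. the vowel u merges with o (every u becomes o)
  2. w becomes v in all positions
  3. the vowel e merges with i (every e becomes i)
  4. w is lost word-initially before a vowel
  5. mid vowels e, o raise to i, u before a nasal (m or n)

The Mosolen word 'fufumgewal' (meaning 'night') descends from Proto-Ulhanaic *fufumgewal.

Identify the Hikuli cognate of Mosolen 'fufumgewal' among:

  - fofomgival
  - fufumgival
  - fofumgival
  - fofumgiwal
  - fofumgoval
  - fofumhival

Hikuli: *fufumgewal > fofomgewal > fofomgeval > fofomgival > fofumgival  (by vowel merger, unconditioned shift, vowel merger, pre-nasal raising)

fofumgival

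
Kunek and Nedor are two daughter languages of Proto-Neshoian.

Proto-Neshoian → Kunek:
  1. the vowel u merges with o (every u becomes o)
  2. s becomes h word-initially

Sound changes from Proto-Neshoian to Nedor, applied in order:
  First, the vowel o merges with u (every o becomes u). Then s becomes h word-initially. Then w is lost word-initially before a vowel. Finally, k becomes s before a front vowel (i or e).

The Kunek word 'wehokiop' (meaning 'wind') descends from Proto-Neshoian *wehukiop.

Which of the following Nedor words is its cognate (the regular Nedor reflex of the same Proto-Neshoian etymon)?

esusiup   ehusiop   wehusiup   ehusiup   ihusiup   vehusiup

ehusiup

Nedor: *wehukiop > wehukiup > ehukiup > ehusiup  (by vowel merger, glide loss, palatalisation)
Only 'ehusiup' matches the regular Nedor development of *wehukiop.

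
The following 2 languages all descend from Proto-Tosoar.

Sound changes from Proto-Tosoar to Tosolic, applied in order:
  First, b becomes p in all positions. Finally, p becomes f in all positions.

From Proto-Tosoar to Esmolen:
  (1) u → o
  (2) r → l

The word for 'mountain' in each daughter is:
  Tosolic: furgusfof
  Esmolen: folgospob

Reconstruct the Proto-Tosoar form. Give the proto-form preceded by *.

*furguspob

Position 3: Tosolic has r, Esmolen has l. Tosolic preserves r here (none of its changes turn any other segment into r), so the proto-segment is *r.
Position 2: Tosolic has u, Esmolen has o. Tosolic preserves u here (none of its changes turn any other segment into u), so the proto-segment is *u.
Verify the candidate proto-form against each daughter:
Tosolic: start from *furguspob.
  rule 1 (unconditioned shift): furguspob → furguspop
  rule 2 (unconditioned shift): furguspop → furgusfof
  ⇒ Tosolic furgusfof
Esmolen: *furguspob > forgospob > folgospob  (by vowel merger, unconditioned shift)
*furguspob is the unique common source.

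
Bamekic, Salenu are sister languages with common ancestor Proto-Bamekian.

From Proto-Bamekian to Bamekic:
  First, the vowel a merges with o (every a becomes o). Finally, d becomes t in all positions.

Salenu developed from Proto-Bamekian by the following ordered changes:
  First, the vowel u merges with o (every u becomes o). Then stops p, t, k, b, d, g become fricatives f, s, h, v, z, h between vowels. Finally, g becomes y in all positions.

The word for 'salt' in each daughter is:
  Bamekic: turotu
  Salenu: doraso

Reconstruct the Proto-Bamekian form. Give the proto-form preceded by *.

Position 4: Bamekic has o, Salenu has a. Salenu preserves a here (none of its changes turn any other segment into a), so the proto-segment is *a.
Position 2: Bamekic has u, Salenu has o. Bamekic preserves u here (none of its changes turn any other segment into u), so the proto-segment is *u.
This points to *duratu. Verify forward in each daughter:
Bamekic: *duratu
  duratu → durotu   [vowel merger]
  durotu → turotu   [unconditioned shift]
  giving Bamekic turotu.
Salenu: start from *duratu.
  rule 1 (vowel merger): duratu → dorato
  rule 2 (intervocalic lenition): dorato → doraso
  rule 3: no change — doraso
  ⇒ Salenu doraso
No other proto-form is consistent with every reflex, so the reconstruction is *duratu.

*duratu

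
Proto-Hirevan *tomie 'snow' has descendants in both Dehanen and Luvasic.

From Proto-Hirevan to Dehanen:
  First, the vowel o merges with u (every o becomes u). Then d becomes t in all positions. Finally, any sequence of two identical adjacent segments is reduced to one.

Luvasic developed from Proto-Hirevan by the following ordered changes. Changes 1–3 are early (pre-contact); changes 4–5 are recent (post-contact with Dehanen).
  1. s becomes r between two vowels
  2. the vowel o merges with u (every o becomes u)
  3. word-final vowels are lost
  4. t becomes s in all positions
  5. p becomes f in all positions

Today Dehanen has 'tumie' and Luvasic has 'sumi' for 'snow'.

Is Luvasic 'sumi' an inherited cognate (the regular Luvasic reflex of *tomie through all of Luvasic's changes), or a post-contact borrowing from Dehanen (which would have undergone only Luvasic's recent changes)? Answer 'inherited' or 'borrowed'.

If inherited, *tomie would pass through all of Luvasic's changes:
Luvasic: start from *tomie.
  rule 1: no change — tomie
  rule 2 (vowel merger): tomie → tumie
  rule 3 (apocope): tumie → tumi
  rule 4 (unconditioned shift): tumi → sumi
  rule 5: no change — sumi
  ⇒ Luvasic sumi
If borrowed from Dehanen 'tumie' after the early changes, it would undergo only the recent ones:
  rule 4 (unconditioned shift): tumie → sumie
  rule 5 (unconditioned shift): no change (sumie)
  ⇒ as a loan: sumie
Luvasic 'sumi' matches the inherited outcome exactly, so it is an inherited cognate, not a loan.

inherited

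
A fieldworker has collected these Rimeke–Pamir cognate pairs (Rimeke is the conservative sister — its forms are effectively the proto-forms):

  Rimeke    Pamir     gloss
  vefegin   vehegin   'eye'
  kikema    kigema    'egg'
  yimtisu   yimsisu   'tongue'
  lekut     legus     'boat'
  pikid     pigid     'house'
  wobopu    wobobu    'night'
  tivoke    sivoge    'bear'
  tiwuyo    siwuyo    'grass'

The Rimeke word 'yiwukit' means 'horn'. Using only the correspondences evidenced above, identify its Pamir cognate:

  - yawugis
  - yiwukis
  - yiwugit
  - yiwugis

pikid ~ pigid — Rimeke k corresponds to Pamir g between vowels (before a front vowel).
lekut ~ legus — Rimeke t corresponds to Pamir s word-finally.
Applying these to Rimeke 'yiwukit':
  yiwukit → yiwugit   (k→g between vowels (before a front vowel))
  yiwugit → yiwugis   (t→s word-finally)
So the Pamir cognate is 'yiwugis'.

yiwugis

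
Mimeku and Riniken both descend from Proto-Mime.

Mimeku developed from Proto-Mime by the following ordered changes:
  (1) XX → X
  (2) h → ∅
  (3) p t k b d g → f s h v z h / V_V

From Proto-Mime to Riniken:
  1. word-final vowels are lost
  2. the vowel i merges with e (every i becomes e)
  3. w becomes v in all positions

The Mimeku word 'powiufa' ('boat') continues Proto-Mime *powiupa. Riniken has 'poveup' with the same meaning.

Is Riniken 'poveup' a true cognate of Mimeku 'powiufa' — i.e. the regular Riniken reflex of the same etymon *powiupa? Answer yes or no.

Derive the expected Riniken reflex of *powiupa:
Riniken: *powiupa > powiup > poweup > poveup  (by apocope, vowel merger, unconditioned shift)
Riniken 'poveup' matches the regular reflex exactly, so the pair is cognate.

yes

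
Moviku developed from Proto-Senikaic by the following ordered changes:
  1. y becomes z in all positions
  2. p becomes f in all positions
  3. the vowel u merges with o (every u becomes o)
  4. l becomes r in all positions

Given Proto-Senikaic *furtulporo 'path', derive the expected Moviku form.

fortorforo

Moviku: *furtulporo
  furtulporo (rule 1 does not apply)
  furtulporo → furtulforo   [unconditioned shift]
  furtulforo → fortolforo   [vowel merger]
  fortolforo → fortorforo   [unconditioned shift]
  giving Moviku fortorforo.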